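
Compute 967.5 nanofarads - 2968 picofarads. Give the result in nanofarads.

In nanofarads:
  967.5 nanofarads → 967.5
  2968 picofarads = 2968 × 10^-3 nanofarads = 2.968
Difference: 967.5 - 2.968 = 964.532

964.532 nanofarads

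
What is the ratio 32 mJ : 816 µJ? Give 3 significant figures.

39.2

(32 × 10⁻³) / (816 × 10⁻⁶) = 0.03922 × 10³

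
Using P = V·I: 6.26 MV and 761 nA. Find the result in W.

6.26e6 × 761e-9 = 4763.86e-3 W

4.76386 W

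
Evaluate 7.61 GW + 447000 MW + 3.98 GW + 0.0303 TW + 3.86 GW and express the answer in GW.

In GW:
  7.61 GW → 7.61
  447000 MW = 447000e-3 GW = 447
  3.98 GW → 3.98
  0.0303 TW = 0.0303e3 GW = 30.3
  3.86 GW → 3.86
Sum: 7.61 + 447 + 3.98 + 30.3 + 3.86 = 492.75

492.75 GW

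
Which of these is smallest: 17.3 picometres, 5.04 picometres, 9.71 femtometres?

17.3 picometres = 0.0000000000173 metres
5.04 picometres = 0.00000000000504 metres
9.71 femtometres = 0.00000000000000971 metres

9.71 femtometres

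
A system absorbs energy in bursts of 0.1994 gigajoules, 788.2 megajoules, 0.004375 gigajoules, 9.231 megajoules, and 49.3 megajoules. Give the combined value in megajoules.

1050.506 megajoules

In megajoules:
  0.1994 gigajoules = 0.1994 × 10^3 megajoules = 199.4
  788.2 megajoules → 788.2
  0.004375 gigajoules = 0.004375 × 10^3 megajoules = 4.375
  9.231 megajoules → 9.231
  49.3 megajoules → 49.3
Sum: 199.4 + 788.2 + 4.375 + 9.231 + 49.3 = 1050.506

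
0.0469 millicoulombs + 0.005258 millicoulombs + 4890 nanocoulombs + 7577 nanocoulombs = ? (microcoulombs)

In microcoulombs:
  0.0469 millicoulombs = 0.0469 × 10^3 microcoulombs = 46.9
  0.005258 millicoulombs = 0.005258 × 10^3 microcoulombs = 5.258
  4890 nanocoulombs = 4890 × 10^-3 microcoulombs = 4.89
  7577 nanocoulombs = 7577 × 10^-3 microcoulombs = 7.577
Sum: 46.9 + 5.258 + 4.89 + 7.577 = 64.625

64.625 microcoulombs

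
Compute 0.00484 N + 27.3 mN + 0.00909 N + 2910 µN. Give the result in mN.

44.14 mN

In mN:
  0.00484 N = 0.00484 × 10^3 mN = 4.84
  27.3 mN → 27.3
  0.00909 N = 0.00909 × 10^3 mN = 9.09
  2910 µN = 2910 × 10^-3 mN = 2.91
Sum: 4.84 + 27.3 + 9.09 + 2.91 = 44.14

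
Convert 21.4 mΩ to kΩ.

0.0000214 kΩ

milli = 10^-3, kilo = 10^3; factor is 10^-6.
21.4 × 10^-6 = 0.0000214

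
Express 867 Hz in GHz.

(no prefix) = 10⁰, giga = 10⁹; factor is 10⁻⁹.
867 × 10⁻⁹ = 0.000000867

0.000000867 GHz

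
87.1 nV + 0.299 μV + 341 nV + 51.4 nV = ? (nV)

In nV:
  87.1 nV → 87.1
  0.299 μV = 0.299 × 10³ nV = 299
  341 nV → 341
  51.4 nV → 51.4
Sum: 87.1 + 299 + 341 + 51.4 = 778.5

778.5 nV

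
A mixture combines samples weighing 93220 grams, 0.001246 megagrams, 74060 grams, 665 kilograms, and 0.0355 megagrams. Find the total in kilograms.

869.026 kilograms

In kilograms:
  93220 grams = 93220 × 10^-3 kilograms = 93.22
  0.001246 megagrams = 0.001246 × 10^3 kilograms = 1.246
  74060 grams = 74060 × 10^-3 kilograms = 74.06
  665 kilograms → 665
  0.0355 megagrams = 0.0355 × 10^3 kilograms = 35.5
Sum: 93.22 + 1.246 + 74.06 + 665 + 35.5 = 869.026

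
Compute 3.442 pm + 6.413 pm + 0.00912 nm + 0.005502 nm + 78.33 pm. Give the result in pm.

102.807 pm

In pm:
  3.442 pm → 3.442
  6.413 pm → 6.413
  0.00912 nm = 0.00912 × 10^3 pm = 9.12
  0.005502 nm = 0.005502 × 10^3 pm = 5.502
  78.33 pm → 78.33
Sum: 3.442 + 6.413 + 9.12 + 5.502 + 78.33 = 102.807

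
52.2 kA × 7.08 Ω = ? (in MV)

52.2 × 10³ × 7.08 = 369.576 × 10³ V

0.369576 MV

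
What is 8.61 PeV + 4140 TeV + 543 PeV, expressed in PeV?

In PeV:
  8.61 PeV → 8.61
  4140 TeV = 4140 × 10⁻³ PeV = 4.14
  543 PeV → 543
Sum: 8.61 + 4.14 + 543 = 555.75

555.75 PeV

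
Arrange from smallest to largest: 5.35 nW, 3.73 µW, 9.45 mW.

5.35 nW < 3.73 µW < 9.45 mW

5.35 nW = 0.00000000535 W
3.73 µW = 0.00000373 W
9.45 mW = 0.00945 W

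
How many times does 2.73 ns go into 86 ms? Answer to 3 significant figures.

31500000

(86 × 10^-3) / (2.73 × 10^-9) = 31.5 × 10^6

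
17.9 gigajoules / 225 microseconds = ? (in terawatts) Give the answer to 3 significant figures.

(17.9 × 10^9) / (225 × 10^-6) = 0.079556 × 10^15 W

79.6 terawatts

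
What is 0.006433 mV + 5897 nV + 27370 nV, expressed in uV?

39.7 uV

In uV:
  0.006433 mV = 0.006433 × 10^3 uV = 6.433
  5897 nV = 5897 × 10^-3 uV = 5.897
  27370 nV = 27370 × 10^-3 uV = 27.37
Sum: 6.433 + 5.897 + 27.37 = 39.7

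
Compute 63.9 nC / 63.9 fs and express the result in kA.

1000 kA

(63.9 × 10^-9) / (63.9 × 10^-15) = 1 × 10^6 A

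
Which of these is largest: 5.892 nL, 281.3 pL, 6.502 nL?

5.892 nL = 0.000000005892 L
281.3 pL = 0.0000000002813 L
6.502 nL = 0.000000006502 L

6.502 nL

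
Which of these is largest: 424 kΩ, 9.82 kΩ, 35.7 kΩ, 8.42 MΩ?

8.42 MΩ

424 kΩ = 424000 Ω
9.82 kΩ = 9820 Ω
35.7 kΩ = 35700 Ω
8.42 MΩ = 8420000 Ω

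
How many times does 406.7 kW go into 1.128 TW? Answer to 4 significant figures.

(1.128e12) / (406.7e3) = 0.0027735e9

2774000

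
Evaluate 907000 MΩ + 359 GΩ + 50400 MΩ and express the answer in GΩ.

1316.4 GΩ

In GΩ:
  907000 MΩ = 907000 × 10^-3 GΩ = 907
  359 GΩ → 359
  50400 MΩ = 50400 × 10^-3 GΩ = 50.4
Sum: 907 + 359 + 50.4 = 1316.4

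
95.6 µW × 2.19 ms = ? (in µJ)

95.6e-6 × 2.19e-3 = 209.364e-9 J

0.209364 µJ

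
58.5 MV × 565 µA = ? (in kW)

33.0525 kW

58.5 × 10^6 × 565 × 10^-6 = 33052.5 W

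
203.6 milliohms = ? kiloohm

0.0002036 kiloohms

milli = 10^-3, kilo = 10^3; factor is 10^-6.
203.6 × 10^-6 = 0.0002036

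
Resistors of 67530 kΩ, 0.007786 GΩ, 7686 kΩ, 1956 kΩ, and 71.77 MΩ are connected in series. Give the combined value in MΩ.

In MΩ:
  67530 kΩ = 67530 × 10⁻³ MΩ = 67.53
  0.007786 GΩ = 0.007786 × 10³ MΩ = 7.786
  7686 kΩ = 7686 × 10⁻³ MΩ = 7.686
  1956 kΩ = 1956 × 10⁻³ MΩ = 1.956
  71.77 MΩ → 71.77
Sum: 67.53 + 7.786 + 7.686 + 1.956 + 71.77 = 156.728

156.728 MΩ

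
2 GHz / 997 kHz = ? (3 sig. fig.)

(2 × 10^9) / (997 × 10^3) = 0.002006 × 10^6

2010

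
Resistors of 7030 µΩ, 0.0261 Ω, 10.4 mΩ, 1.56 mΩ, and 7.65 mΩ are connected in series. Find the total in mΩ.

In mΩ:
  7030 µΩ = 7030e-3 mΩ = 7.03
  0.0261 Ω = 0.0261e3 mΩ = 26.1
  10.4 mΩ → 10.4
  1.56 mΩ → 1.56
  7.65 mΩ → 7.65
Sum: 7.03 + 26.1 + 10.4 + 1.56 + 7.65 = 52.74

52.74 mΩ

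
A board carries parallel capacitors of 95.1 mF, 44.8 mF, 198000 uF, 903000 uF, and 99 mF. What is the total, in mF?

1339.9 mF

In mF:
  95.1 mF → 95.1
  44.8 mF → 44.8
  198000 uF = 198000 × 10^-3 mF = 198
  903000 uF = 903000 × 10^-3 mF = 903
  99 mF → 99
Sum: 95.1 + 44.8 + 198 + 903 + 99 = 1339.9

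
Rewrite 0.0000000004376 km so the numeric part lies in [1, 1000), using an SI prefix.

437.6 nm

= 437.6 × 10⁻⁹ m; 10⁻⁹ is nano.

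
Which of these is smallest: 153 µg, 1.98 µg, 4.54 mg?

153 µg = 0.000153 g
1.98 µg = 0.00000198 g
4.54 mg = 0.00454 g

1.98 µg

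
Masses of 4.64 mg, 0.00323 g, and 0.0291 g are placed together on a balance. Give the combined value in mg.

36.97 mg

In mg:
  4.64 mg → 4.64
  0.00323 g = 0.00323e3 mg = 3.23
  0.0291 g = 0.0291e3 mg = 29.1
Sum: 4.64 + 3.23 + 29.1 = 36.97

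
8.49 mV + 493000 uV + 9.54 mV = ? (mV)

511.03 mV

In mV:
  8.49 mV → 8.49
  493000 uV = 493000 × 10^-3 mV = 493
  9.54 mV → 9.54
Sum: 8.49 + 493 + 9.54 = 511.03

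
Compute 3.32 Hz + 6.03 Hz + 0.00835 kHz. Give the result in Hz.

17.7 Hz

In Hz:
  3.32 Hz → 3.32
  6.03 Hz → 6.03
  0.00835 kHz = 0.00835e3 Hz = 8.35
Sum: 3.32 + 6.03 + 8.35 = 17.7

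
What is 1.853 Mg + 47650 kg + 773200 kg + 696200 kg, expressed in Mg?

In Mg:
  1.853 Mg → 1.853
  47650 kg = 47650e-3 Mg = 47.65
  773200 kg = 773200e-3 Mg = 773.2
  696200 kg = 696200e-3 Mg = 696.2
Sum: 1.853 + 47.65 + 773.2 + 696.2 = 1518.903

1518.903 Mg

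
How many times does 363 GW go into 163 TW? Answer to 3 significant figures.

(163 × 10^12) / (363 × 10^9) = 0.449 × 10^3

449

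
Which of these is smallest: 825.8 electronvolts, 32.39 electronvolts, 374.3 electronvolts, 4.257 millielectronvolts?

4.257 millielectronvolts

825.8 electronvolts = 825.8 electronvolts
32.39 electronvolts = 32.39 electronvolts
374.3 electronvolts = 374.3 electronvolts
4.257 millielectronvolts = 0.004257 electronvolts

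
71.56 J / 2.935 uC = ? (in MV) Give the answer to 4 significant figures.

(71.56) / (2.935 × 10⁻⁶) = 24.3816 × 10⁶ V

24.38 MV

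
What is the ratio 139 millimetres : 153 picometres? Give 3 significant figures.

(139e-3) / (153e-12) = 0.9085e9

908000000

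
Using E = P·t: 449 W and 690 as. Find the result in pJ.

449 × 690 × 10⁻¹⁸ = 309810 × 10⁻¹⁸ J

0.30981 pJ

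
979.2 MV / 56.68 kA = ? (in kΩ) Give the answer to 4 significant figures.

(979.2 × 10^6) / (56.68 × 10^3) = 17.2759 × 10^3 Ω

17.28 kΩ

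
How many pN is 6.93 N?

6930000000000 pN

(no prefix) = 10⁰, pico = 10⁻¹²; factor is 10¹².
6.93 × 10¹² = 6930000000000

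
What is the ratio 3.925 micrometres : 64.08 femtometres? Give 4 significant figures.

(3.925 × 10⁻⁶) / (64.08 × 10⁻¹⁵) = 0.061252 × 10⁹

61250000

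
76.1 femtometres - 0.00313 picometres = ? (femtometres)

72.97 femtometres

In femtometres:
  76.1 femtometres → 76.1
  0.00313 picometres = 0.00313 × 10^3 femtometres = 3.13
Difference: 76.1 - 3.13 = 72.97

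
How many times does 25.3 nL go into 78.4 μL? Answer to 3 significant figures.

3100

(78.4 × 10⁻⁶) / (25.3 × 10⁻⁹) = 3.099 × 10³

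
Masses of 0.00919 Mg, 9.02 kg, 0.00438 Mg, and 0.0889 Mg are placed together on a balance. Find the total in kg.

In kg:
  0.00919 Mg = 0.00919 × 10³ kg = 9.19
  9.02 kg → 9.02
  0.00438 Mg = 0.00438 × 10³ kg = 4.38
  0.0889 Mg = 0.0889 × 10³ kg = 88.9
Sum: 9.19 + 9.02 + 4.38 + 88.9 = 111.49

111.49 kg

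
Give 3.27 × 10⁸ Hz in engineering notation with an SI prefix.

327 MHz

= 327 × 10⁶ Hz; 10⁶ is mega.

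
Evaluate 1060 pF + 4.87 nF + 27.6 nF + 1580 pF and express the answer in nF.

35.11 nF

In nF:
  1060 pF = 1060 × 10⁻³ nF = 1.06
  4.87 nF → 4.87
  27.6 nF → 27.6
  1580 pF = 1580 × 10⁻³ nF = 1.58
Sum: 1.06 + 4.87 + 27.6 + 1.58 = 35.11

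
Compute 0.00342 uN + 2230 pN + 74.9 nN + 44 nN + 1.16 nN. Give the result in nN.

In nN:
  0.00342 uN = 0.00342 × 10³ nN = 3.42
  2230 pN = 2230 × 10⁻³ nN = 2.23
  74.9 nN → 74.9
  44 nN → 44
  1.16 nN → 1.16
Sum: 3.42 + 2.23 + 74.9 + 44 + 1.16 = 125.71

125.71 nN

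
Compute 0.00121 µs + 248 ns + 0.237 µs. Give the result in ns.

486.21 ns

In ns:
  0.00121 µs = 0.00121 × 10^3 ns = 1.21
  248 ns → 248
  0.237 µs = 0.237 × 10^3 ns = 237
Sum: 1.21 + 248 + 237 = 486.21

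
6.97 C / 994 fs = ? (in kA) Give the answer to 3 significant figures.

7010000000 kA

(6.97) / (994 × 10⁻¹⁵) = 0.0070121 × 10¹⁵ A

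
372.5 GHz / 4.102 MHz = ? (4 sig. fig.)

90810

(372.5 × 10⁹) / (4.102 × 10⁶) = 90.809 × 10³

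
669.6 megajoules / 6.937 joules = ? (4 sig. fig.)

(669.6 × 10⁶) / (6.937) = 96.526 × 10⁶

96530000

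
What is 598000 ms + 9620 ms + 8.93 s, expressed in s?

In s:
  598000 ms = 598000 × 10^-3 s = 598
  9620 ms = 9620 × 10^-3 s = 9.62
  8.93 s → 8.93
Sum: 598 + 9.62 + 8.93 = 616.55

616.55 s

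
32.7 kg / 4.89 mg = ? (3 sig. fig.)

(32.7 × 10³) / (4.89 × 10⁻³) = 6.687 × 10⁶

6690000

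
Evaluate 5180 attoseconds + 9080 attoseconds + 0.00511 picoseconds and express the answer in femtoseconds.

In femtoseconds:
  5180 attoseconds = 5180 × 10⁻³ femtoseconds = 5.18
  9080 attoseconds = 9080 × 10⁻³ femtoseconds = 9.08
  0.00511 picoseconds = 0.00511 × 10³ femtoseconds = 5.11
Sum: 5.18 + 9.08 + 5.11 = 19.37

19.37 femtoseconds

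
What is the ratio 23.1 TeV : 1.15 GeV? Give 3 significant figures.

20100

(23.1e12) / (1.15e9) = 20.09e3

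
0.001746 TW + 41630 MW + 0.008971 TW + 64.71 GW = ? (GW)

117.057 GW

In GW:
  0.001746 TW = 0.001746 × 10^3 GW = 1.746
  41630 MW = 41630 × 10^-3 GW = 41.63
  0.008971 TW = 0.008971 × 10^3 GW = 8.971
  64.71 GW → 64.71
Sum: 1.746 + 41.63 + 8.971 + 64.71 = 117.057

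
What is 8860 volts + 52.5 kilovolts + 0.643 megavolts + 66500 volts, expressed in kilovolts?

770.86 kilovolts

In kilovolts:
  8860 volts = 8860 × 10^-3 kilovolts = 8.86
  52.5 kilovolts → 52.5
  0.643 megavolts = 0.643 × 10^3 kilovolts = 643
  66500 volts = 66500 × 10^-3 kilovolts = 66.5
Sum: 8.86 + 52.5 + 643 + 66.5 = 770.86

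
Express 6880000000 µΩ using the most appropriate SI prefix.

= 6.88 × 10^3 Ω; 10^3 is kilo.

6.88 kΩ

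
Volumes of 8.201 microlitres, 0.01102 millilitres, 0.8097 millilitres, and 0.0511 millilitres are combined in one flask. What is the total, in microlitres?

880.021 microlitres

In microlitres:
  8.201 microlitres → 8.201
  0.01102 millilitres = 0.01102 × 10³ microlitres = 11.02
  0.8097 millilitres = 0.8097 × 10³ microlitres = 809.7
  0.0511 millilitres = 0.0511 × 10³ microlitres = 51.1
Sum: 8.201 + 11.02 + 809.7 + 51.1 = 880.021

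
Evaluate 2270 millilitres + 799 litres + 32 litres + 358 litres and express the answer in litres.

In litres:
  2270 millilitres = 2270 × 10^-3 litres = 2.27
  799 litres → 799
  32 litres → 32
  358 litres → 358
Sum: 2.27 + 799 + 32 + 358 = 1191.27

1191.27 litres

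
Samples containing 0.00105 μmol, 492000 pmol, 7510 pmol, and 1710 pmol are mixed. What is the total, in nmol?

In nmol:
  0.00105 μmol = 0.00105 × 10³ nmol = 1.05
  492000 pmol = 492000 × 10⁻³ nmol = 492
  7510 pmol = 7510 × 10⁻³ nmol = 7.51
  1710 pmol = 1710 × 10⁻³ nmol = 1.71
Sum: 1.05 + 492 + 7.51 + 1.71 = 502.27

502.27 nmol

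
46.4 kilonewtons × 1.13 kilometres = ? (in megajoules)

46.4 × 10^3 × 1.13 × 10^3 = 52.432 × 10^6 J

52.432 megajoules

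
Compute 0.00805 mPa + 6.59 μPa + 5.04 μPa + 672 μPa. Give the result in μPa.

691.68 μPa

In μPa:
  0.00805 mPa = 0.00805e3 μPa = 8.05
  6.59 μPa → 6.59
  5.04 μPa → 5.04
  672 μPa → 672
Sum: 8.05 + 6.59 + 5.04 + 672 = 691.68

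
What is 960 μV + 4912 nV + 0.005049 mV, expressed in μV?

969.961 μV

In μV:
  960 μV → 960
  4912 nV = 4912 × 10⁻³ μV = 4.912
  0.005049 mV = 0.005049 × 10³ μV = 5.049
Sum: 960 + 4.912 + 5.049 = 969.961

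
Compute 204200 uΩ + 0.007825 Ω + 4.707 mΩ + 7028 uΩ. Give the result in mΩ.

223.76 mΩ

In mΩ:
  204200 uΩ = 204200e-3 mΩ = 204.2
  0.007825 Ω = 0.007825e3 mΩ = 7.825
  4.707 mΩ → 4.707
  7028 uΩ = 7028e-3 mΩ = 7.028
Sum: 204.2 + 7.825 + 4.707 + 7.028 = 223.76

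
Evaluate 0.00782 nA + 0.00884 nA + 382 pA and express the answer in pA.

In pA:
  0.00782 nA = 0.00782 × 10^3 pA = 7.82
  0.00884 nA = 0.00884 × 10^3 pA = 8.84
  382 pA → 382
Sum: 7.82 + 8.84 + 382 = 398.66

398.66 pA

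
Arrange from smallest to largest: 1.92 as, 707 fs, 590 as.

1.92 as = 0.00000000000000000192 s
707 fs = 0.000000000000707 s
590 as = 0.00000000000000059 s

1.92 as < 590 as < 707 fs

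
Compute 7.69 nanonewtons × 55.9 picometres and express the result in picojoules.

0.000000429871 picojoules

7.69 × 10^-9 × 55.9 × 10^-12 = 429.871 × 10^-21 J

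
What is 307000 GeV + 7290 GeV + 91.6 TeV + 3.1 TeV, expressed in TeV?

408.99 TeV

In TeV:
  307000 GeV = 307000e-3 TeV = 307
  7290 GeV = 7290e-3 TeV = 7.29
  91.6 TeV → 91.6
  3.1 TeV → 3.1
Sum: 307 + 7.29 + 91.6 + 3.1 = 408.99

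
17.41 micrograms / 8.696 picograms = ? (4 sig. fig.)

2002000

(17.41 × 10⁻⁶) / (8.696 × 10⁻¹²) = 2.0021 × 10⁶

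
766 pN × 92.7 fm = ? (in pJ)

0.0000000000710082 pJ

766 × 10^-12 × 92.7 × 10^-15 = 71008.2 × 10^-27 J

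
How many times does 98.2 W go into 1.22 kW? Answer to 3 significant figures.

(1.22 × 10³) / (98.2) = 0.01242 × 10³

12.4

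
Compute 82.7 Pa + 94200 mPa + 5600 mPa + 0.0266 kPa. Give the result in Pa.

209.1 Pa

In Pa:
  82.7 Pa → 82.7
  94200 mPa = 94200 × 10^-3 Pa = 94.2
  5600 mPa = 5600 × 10^-3 Pa = 5.6
  0.0266 kPa = 0.0266 × 10^3 Pa = 26.6
Sum: 82.7 + 94.2 + 5.6 + 26.6 = 209.1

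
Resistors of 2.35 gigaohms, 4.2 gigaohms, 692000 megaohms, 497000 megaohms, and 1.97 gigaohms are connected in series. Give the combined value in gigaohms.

In gigaohms:
  2.35 gigaohms → 2.35
  4.2 gigaohms → 4.2
  692000 megaohms = 692000 × 10⁻³ gigaohms = 692
  497000 megaohms = 497000 × 10⁻³ gigaohms = 497
  1.97 gigaohms → 1.97
Sum: 2.35 + 4.2 + 692 + 497 + 1.97 = 1197.52

1197.52 gigaohms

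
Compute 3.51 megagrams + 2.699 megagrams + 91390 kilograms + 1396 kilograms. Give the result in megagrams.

98.995 megagrams

In megagrams:
  3.51 megagrams → 3.51
  2.699 megagrams → 2.699
  91390 kilograms = 91390 × 10⁻³ megagrams = 91.39
  1396 kilograms = 1396 × 10⁻³ megagrams = 1.396
Sum: 3.51 + 2.699 + 91.39 + 1.396 = 98.995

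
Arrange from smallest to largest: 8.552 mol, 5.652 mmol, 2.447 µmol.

2.447 µmol < 5.652 mmol < 8.552 mol

8.552 mol = 8.552 mol
5.652 mmol = 0.005652 mol
2.447 µmol = 0.000002447 mol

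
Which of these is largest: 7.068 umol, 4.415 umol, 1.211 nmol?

7.068 umol = 0.000007068 mol
4.415 umol = 0.000004415 mol
1.211 nmol = 0.000000001211 mol

7.068 umol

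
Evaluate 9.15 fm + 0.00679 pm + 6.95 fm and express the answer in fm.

In fm:
  9.15 fm → 9.15
  0.00679 pm = 0.00679 × 10^3 fm = 6.79
  6.95 fm → 6.95
Sum: 9.15 + 6.79 + 6.95 = 22.89

22.89 fm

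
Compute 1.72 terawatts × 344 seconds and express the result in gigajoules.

591680 gigajoules

1.72e12 × 344 = 591.68e12 J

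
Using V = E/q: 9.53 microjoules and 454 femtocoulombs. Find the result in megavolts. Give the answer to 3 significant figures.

(9.53e-6) / (454e-15) = 0.020991e9 V

21.0 megavolts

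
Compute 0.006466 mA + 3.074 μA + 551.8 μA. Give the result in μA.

561.34 μA

In μA:
  0.006466 mA = 0.006466 × 10^3 μA = 6.466
  3.074 μA → 3.074
  551.8 μA → 551.8
Sum: 6.466 + 3.074 + 551.8 = 561.34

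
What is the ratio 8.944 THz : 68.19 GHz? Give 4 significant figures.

(8.944 × 10^12) / (68.19 × 10^9) = 0.13116 × 10^3

131.2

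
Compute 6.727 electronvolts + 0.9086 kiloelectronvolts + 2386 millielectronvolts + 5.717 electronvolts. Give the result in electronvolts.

In electronvolts:
  6.727 electronvolts → 6.727
  0.9086 kiloelectronvolts = 0.9086 × 10³ electronvolts = 908.6
  2386 millielectronvolts = 2386 × 10⁻³ electronvolts = 2.386
  5.717 electronvolts → 5.717
Sum: 6.727 + 908.6 + 2.386 + 5.717 = 923.43

923.43 electronvolts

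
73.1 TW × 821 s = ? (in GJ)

73.1e12 × 821 = 60015.1e12 J

60015100 GJ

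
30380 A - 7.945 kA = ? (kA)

In kA:
  30380 A = 30380e-3 kA = 30.38
  7.945 kA → 7.945
Difference: 30.38 - 7.945 = 22.435

22.435 kA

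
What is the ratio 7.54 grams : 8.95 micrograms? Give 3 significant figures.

(7.54) / (8.95 × 10^-6) = 0.8425 × 10^6

842000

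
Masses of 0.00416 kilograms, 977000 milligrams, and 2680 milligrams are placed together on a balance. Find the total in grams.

In grams:
  0.00416 kilograms = 0.00416e3 grams = 4.16
  977000 milligrams = 977000e-3 grams = 977
  2680 milligrams = 2680e-3 grams = 2.68
Sum: 4.16 + 977 + 2.68 = 983.84

983.84 grams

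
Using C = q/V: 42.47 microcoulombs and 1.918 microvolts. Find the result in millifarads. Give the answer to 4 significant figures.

(42.47e-6) / (1.918e-6) = 22.1429 F

22140 millifarads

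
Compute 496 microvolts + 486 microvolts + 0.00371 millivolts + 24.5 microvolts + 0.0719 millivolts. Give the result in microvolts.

In microvolts:
  496 microvolts → 496
  486 microvolts → 486
  0.00371 millivolts = 0.00371e3 microvolts = 3.71
  24.5 microvolts → 24.5
  0.0719 millivolts = 0.0719e3 microvolts = 71.9
Sum: 496 + 486 + 3.71 + 24.5 + 71.9 = 1082.11

1082.11 microvolts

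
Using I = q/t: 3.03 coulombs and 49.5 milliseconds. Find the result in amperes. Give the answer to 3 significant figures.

(3.03) / (49.5 × 10⁻³) = 0.061212 × 10³ A

61.2 amperes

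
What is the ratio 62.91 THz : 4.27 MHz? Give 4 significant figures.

14730000

(62.91 × 10^12) / (4.27 × 10^6) = 14.733 × 10^6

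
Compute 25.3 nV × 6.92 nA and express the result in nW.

25.3 × 10^-9 × 6.92 × 10^-9 = 175.076 × 10^-18 W

0.000000175076 nW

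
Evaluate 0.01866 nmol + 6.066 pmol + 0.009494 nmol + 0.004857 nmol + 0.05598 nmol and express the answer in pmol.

In pmol:
  0.01866 nmol = 0.01866 × 10³ pmol = 18.66
  6.066 pmol → 6.066
  0.009494 nmol = 0.009494 × 10³ pmol = 9.494
  0.004857 nmol = 0.004857 × 10³ pmol = 4.857
  0.05598 nmol = 0.05598 × 10³ pmol = 55.98
Sum: 18.66 + 6.066 + 9.494 + 4.857 + 55.98 = 95.057

95.057 pmol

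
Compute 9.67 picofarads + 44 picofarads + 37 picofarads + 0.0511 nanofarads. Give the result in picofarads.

In picofarads:
  9.67 picofarads → 9.67
  44 picofarads → 44
  37 picofarads → 37
  0.0511 nanofarads = 0.0511e3 picofarads = 51.1
Sum: 9.67 + 44 + 37 + 51.1 = 141.77

141.77 picofarads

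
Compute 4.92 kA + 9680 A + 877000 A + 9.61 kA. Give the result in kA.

901.21 kA

In kA:
  4.92 kA → 4.92
  9680 A = 9680 × 10⁻³ kA = 9.68
  877000 A = 877000 × 10⁻³ kA = 877
  9.61 kA → 9.61
Sum: 4.92 + 9.68 + 877 + 9.61 = 901.21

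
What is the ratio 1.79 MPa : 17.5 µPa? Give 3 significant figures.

(1.79 × 10⁶) / (17.5 × 10⁻⁶) = 0.1023 × 10¹²

102000000000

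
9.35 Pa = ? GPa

0.00000000935 GPa

(no prefix) = 1e0, giga = 1e9; factor is 1e-9.
9.35 × 1e-9 = 0.00000000935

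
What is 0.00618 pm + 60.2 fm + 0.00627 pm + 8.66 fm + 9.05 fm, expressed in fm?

90.36 fm

In fm:
  0.00618 pm = 0.00618 × 10³ fm = 6.18
  60.2 fm → 60.2
  0.00627 pm = 0.00627 × 10³ fm = 6.27
  8.66 fm → 8.66
  9.05 fm → 9.05
Sum: 6.18 + 60.2 + 6.27 + 8.66 + 9.05 = 90.36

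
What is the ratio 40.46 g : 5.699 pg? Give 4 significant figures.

7099000000000

(40.46) / (5.699e-12) = 7.0995e12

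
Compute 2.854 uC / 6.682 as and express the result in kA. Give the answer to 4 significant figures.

(2.854 × 10^-6) / (6.682 × 10^-18) = 0.427118 × 10^12 A

427100000 kA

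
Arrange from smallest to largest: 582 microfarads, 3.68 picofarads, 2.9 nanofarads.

582 microfarads = 0.000582 farads
3.68 picofarads = 0.00000000000368 farads
2.9 nanofarads = 0.0000000029 farads

3.68 picofarads < 2.9 nanofarads < 582 microfarads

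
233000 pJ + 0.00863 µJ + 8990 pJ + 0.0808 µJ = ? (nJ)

In nJ:
  233000 pJ = 233000 × 10⁻³ nJ = 233
  0.00863 µJ = 0.00863 × 10³ nJ = 8.63
  8990 pJ = 8990 × 10⁻³ nJ = 8.99
  0.0808 µJ = 0.0808 × 10³ nJ = 80.8
Sum: 233 + 8.63 + 8.99 + 80.8 = 331.42

331.42 nJ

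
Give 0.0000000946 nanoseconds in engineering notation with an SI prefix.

94.6 attoseconds

= 94.6e-18 seconds; 1e-18 is atto.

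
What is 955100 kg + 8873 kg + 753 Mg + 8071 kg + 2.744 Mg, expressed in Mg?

In Mg:
  955100 kg = 955100 × 10^-3 Mg = 955.1
  8873 kg = 8873 × 10^-3 Mg = 8.873
  753 Mg → 753
  8071 kg = 8071 × 10^-3 Mg = 8.071
  2.744 Mg → 2.744
Sum: 955.1 + 8.873 + 753 + 8.071 + 2.744 = 1727.788

1727.788 Mg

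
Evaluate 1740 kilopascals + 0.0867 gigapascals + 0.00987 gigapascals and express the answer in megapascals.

In megapascals:
  1740 kilopascals = 1740 × 10^-3 megapascals = 1.74
  0.0867 gigapascals = 0.0867 × 10^3 megapascals = 86.7
  0.00987 gigapascals = 0.00987 × 10^3 megapascals = 9.87
Sum: 1.74 + 86.7 + 9.87 = 98.31

98.31 megapascals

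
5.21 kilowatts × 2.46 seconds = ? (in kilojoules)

12.8166 kilojoules

5.21e3 × 2.46 = 12.8166e3 J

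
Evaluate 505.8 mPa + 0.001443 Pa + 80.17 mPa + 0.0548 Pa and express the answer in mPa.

642.213 mPa

In mPa:
  505.8 mPa → 505.8
  0.001443 Pa = 0.001443 × 10³ mPa = 1.443
  80.17 mPa → 80.17
  0.0548 Pa = 0.0548 × 10³ mPa = 54.8
Sum: 505.8 + 1.443 + 80.17 + 54.8 = 642.213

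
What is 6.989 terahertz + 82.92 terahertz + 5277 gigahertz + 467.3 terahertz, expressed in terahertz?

562.486 terahertz

In terahertz:
  6.989 terahertz → 6.989
  82.92 terahertz → 82.92
  5277 gigahertz = 5277 × 10^-3 terahertz = 5.277
  467.3 terahertz → 467.3
Sum: 6.989 + 82.92 + 5.277 + 467.3 = 562.486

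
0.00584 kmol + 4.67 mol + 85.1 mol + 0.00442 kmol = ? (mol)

In mol:
  0.00584 kmol = 0.00584e3 mol = 5.84
  4.67 mol → 4.67
  85.1 mol → 85.1
  0.00442 kmol = 0.00442e3 mol = 4.42
Sum: 5.84 + 4.67 + 85.1 + 4.42 = 100.03

100.03 mol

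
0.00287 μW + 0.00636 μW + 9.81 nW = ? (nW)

19.04 nW

In nW:
  0.00287 μW = 0.00287 × 10^3 nW = 2.87
  0.00636 μW = 0.00636 × 10^3 nW = 6.36
  9.81 nW → 9.81
Sum: 2.87 + 6.36 + 9.81 = 19.04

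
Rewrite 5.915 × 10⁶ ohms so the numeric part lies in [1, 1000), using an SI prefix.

= 5.915 × 10⁶ ohms; 10⁶ is mega.

5.915 megaohms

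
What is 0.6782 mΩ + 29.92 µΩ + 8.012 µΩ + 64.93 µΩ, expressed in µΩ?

781.062 µΩ

In µΩ:
  0.6782 mΩ = 0.6782 × 10^3 µΩ = 678.2
  29.92 µΩ → 29.92
  8.012 µΩ → 8.012
  64.93 µΩ → 64.93
Sum: 678.2 + 29.92 + 8.012 + 64.93 = 781.062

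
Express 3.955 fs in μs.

0.000000003955 μs

femto = 10^-15, micro = 10^-6; factor is 10^-9.
3.955 × 10^-9 = 0.000000003955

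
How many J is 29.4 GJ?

giga = 10⁹, (no prefix) = 10⁰; factor is 10⁹.
29.4 × 10⁹ = 29400000000

29400000000 J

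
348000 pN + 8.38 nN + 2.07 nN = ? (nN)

In nN:
  348000 pN = 348000 × 10⁻³ nN = 348
  8.38 nN → 8.38
  2.07 nN → 2.07
Sum: 348 + 8.38 + 2.07 = 358.45

358.45 nN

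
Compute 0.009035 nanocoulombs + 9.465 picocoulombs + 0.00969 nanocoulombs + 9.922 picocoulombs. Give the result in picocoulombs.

In picocoulombs:
  0.009035 nanocoulombs = 0.009035 × 10^3 picocoulombs = 9.035
  9.465 picocoulombs → 9.465
  0.00969 nanocoulombs = 0.00969 × 10^3 picocoulombs = 9.69
  9.922 picocoulombs → 9.922
Sum: 9.035 + 9.465 + 9.69 + 9.922 = 38.112

38.112 picocoulombs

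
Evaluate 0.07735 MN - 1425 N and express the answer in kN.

In kN:
  0.07735 MN = 0.07735e3 kN = 77.35
  1425 N = 1425e-3 kN = 1.425
Difference: 77.35 - 1.425 = 75.925

75.925 kN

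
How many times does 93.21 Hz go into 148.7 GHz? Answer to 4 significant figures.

(148.7 × 10⁹) / (93.21) = 1.5953 × 10⁹

1595000000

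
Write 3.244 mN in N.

milli = 10⁻³, (no prefix) = 10⁰; factor is 10⁻³.
3.244 × 10⁻³ = 0.003244

0.003244 N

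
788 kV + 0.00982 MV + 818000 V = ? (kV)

In kV:
  788 kV → 788
  0.00982 MV = 0.00982 × 10^3 kV = 9.82
  818000 V = 818000 × 10^-3 kV = 818
Sum: 788 + 9.82 + 818 = 1615.82

1615.82 kV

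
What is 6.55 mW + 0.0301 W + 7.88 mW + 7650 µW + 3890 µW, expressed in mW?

In mW:
  6.55 mW → 6.55
  0.0301 W = 0.0301 × 10³ mW = 30.1
  7.88 mW → 7.88
  7650 µW = 7650 × 10⁻³ mW = 7.65
  3890 µW = 3890 × 10⁻³ mW = 3.89
Sum: 6.55 + 30.1 + 7.88 + 7.65 + 3.89 = 56.07

56.07 mW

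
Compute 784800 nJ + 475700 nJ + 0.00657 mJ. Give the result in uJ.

In uJ:
  784800 nJ = 784800 × 10⁻³ uJ = 784.8
  475700 nJ = 475700 × 10⁻³ uJ = 475.7
  0.00657 mJ = 0.00657 × 10³ uJ = 6.57
Sum: 784.8 + 475.7 + 6.57 = 1267.07

1267.07 uJ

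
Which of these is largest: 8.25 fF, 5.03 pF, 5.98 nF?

5.98 nF

8.25 fF = 0.00000000000000825 F
5.03 pF = 0.00000000000503 F
5.98 nF = 0.00000000598 F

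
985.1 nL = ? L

nano = 1e-9, (no prefix) = 1e0; factor is 1e-9.
985.1 × 1e-9 = 0.0000009851

0.0000009851 L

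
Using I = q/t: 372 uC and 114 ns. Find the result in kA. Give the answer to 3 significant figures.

3.26 kA

(372 × 10⁻⁶) / (114 × 10⁻⁹) = 3.2632 × 10³ A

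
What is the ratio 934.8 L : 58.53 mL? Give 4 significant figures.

15970

(934.8) / (58.53e-3) = 15.971e3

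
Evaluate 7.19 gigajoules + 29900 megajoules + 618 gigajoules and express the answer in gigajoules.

In gigajoules:
  7.19 gigajoules → 7.19
  29900 megajoules = 29900e-3 gigajoules = 29.9
  618 gigajoules → 618
Sum: 7.19 + 29.9 + 618 = 655.09

655.09 gigajoules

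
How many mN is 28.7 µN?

0.0287 mN

micro = 10⁻⁶, milli = 10⁻³; factor is 10⁻³.
28.7 × 10⁻³ = 0.0287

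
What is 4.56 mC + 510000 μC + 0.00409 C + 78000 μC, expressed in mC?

In mC:
  4.56 mC → 4.56
  510000 μC = 510000 × 10⁻³ mC = 510
  0.00409 C = 0.00409 × 10³ mC = 4.09
  78000 μC = 78000 × 10⁻³ mC = 78
Sum: 4.56 + 510 + 4.09 + 78 = 596.65

596.65 mC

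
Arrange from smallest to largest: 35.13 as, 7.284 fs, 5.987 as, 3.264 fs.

35.13 as = 0.00000000000000003513 s
7.284 fs = 0.000000000000007284 s
5.987 as = 0.000000000000000005987 s
3.264 fs = 0.000000000000003264 s

5.987 as < 35.13 as < 3.264 fs < 7.284 fs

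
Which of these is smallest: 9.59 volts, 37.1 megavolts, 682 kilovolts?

9.59 volts

9.59 volts = 9.59 volts
37.1 megavolts = 37100000 volts
682 kilovolts = 682000 volts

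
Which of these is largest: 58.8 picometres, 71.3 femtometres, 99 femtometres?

58.8 picometres = 0.0000000000588 metres
71.3 femtometres = 0.0000000000000713 metres
99 femtometres = 0.000000000000099 metres

58.8 picometres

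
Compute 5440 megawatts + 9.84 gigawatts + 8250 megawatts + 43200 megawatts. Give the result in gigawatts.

66.73 gigawatts

In gigawatts:
  5440 megawatts = 5440 × 10⁻³ gigawatts = 5.44
  9.84 gigawatts → 9.84
  8250 megawatts = 8250 × 10⁻³ gigawatts = 8.25
  43200 megawatts = 43200 × 10⁻³ gigawatts = 43.2
Sum: 5.44 + 9.84 + 8.25 + 43.2 = 66.73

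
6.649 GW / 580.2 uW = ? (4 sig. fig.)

11460000000000

(6.649e9) / (580.2e-6) = 0.01146e15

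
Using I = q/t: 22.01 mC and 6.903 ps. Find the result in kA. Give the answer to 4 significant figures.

3188000 kA

(22.01 × 10^-3) / (6.903 × 10^-12) = 3.18847 × 10^9 A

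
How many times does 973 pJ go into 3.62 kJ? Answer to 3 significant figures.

3720000000000

(3.62 × 10^3) / (973 × 10^-12) = 0.00372 × 10^15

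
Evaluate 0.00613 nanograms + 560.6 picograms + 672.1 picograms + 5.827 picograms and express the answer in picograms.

In picograms:
  0.00613 nanograms = 0.00613 × 10³ picograms = 6.13
  560.6 picograms → 560.6
  672.1 picograms → 672.1
  5.827 picograms → 5.827
Sum: 6.13 + 560.6 + 672.1 + 5.827 = 1244.657

1244.657 picograms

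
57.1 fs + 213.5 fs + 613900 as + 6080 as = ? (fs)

In fs:
  57.1 fs → 57.1
  213.5 fs → 213.5
  613900 as = 613900e-3 fs = 613.9
  6080 as = 6080e-3 fs = 6.08
Sum: 57.1 + 213.5 + 613.9 + 6.08 = 890.58

890.58 fs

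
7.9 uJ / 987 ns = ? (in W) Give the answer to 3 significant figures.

(7.9 × 10^-6) / (987 × 10^-9) = 0.0080041 × 10^3 W

8.00 W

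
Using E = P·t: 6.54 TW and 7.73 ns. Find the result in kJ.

6.54e12 × 7.73e-9 = 50.5542e3 J

50.5542 kJ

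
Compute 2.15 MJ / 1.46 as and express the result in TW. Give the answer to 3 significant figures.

1470000000000 TW

(2.15 × 10⁶) / (1.46 × 10⁻¹⁸) = 1.4726 × 10²⁴ W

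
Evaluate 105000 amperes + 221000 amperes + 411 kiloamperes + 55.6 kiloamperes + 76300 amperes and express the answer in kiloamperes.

In kiloamperes:
  105000 amperes = 105000 × 10^-3 kiloamperes = 105
  221000 amperes = 221000 × 10^-3 kiloamperes = 221
  411 kiloamperes → 411
  55.6 kiloamperes → 55.6
  76300 amperes = 76300 × 10^-3 kiloamperes = 76.3
Sum: 105 + 221 + 411 + 55.6 + 76.3 = 868.9

868.9 kiloamperes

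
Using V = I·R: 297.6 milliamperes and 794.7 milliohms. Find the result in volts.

297.6 × 10^-3 × 794.7 × 10^-3 = 236502.72 × 10^-6 V

0.23650272 volts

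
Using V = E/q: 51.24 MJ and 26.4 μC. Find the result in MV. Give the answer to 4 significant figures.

1941000 MV

(51.24e6) / (26.4e-6) = 1.94091e12 V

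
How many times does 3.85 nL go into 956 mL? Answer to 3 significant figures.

(956 × 10^-3) / (3.85 × 10^-9) = 248.3 × 10^6

248000000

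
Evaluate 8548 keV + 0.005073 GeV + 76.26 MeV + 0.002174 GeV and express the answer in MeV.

In MeV:
  8548 keV = 8548 × 10⁻³ MeV = 8.548
  0.005073 GeV = 0.005073 × 10³ MeV = 5.073
  76.26 MeV → 76.26
  0.002174 GeV = 0.002174 × 10³ MeV = 2.174
Sum: 8.548 + 5.073 + 76.26 + 2.174 = 92.055

92.055 MeV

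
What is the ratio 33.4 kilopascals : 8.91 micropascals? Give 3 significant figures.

(33.4e3) / (8.91e-6) = 3.749e9

3750000000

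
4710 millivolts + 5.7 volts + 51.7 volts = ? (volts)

In volts:
  4710 millivolts = 4710 × 10⁻³ volts = 4.71
  5.7 volts → 5.7
  51.7 volts → 51.7
Sum: 4.71 + 5.7 + 51.7 = 62.11

62.11 volts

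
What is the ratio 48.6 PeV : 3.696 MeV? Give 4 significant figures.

13150000000

(48.6e15) / (3.696e6) = 13.149e9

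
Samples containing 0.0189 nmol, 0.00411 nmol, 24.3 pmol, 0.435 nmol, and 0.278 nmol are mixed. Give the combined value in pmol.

In pmol:
  0.0189 nmol = 0.0189 × 10³ pmol = 18.9
  0.00411 nmol = 0.00411 × 10³ pmol = 4.11
  24.3 pmol → 24.3
  0.435 nmol = 0.435 × 10³ pmol = 435
  0.278 nmol = 0.278 × 10³ pmol = 278
Sum: 18.9 + 4.11 + 24.3 + 435 + 278 = 760.31

760.31 pmol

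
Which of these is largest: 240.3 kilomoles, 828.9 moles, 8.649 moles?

240.3 kilomoles

240.3 kilomoles = 240300 moles
828.9 moles = 828.9 moles
8.649 moles = 8.649 moles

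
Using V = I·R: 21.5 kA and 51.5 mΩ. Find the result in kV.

1.10725 kV

21.5 × 10^3 × 51.5 × 10^-3 = 1107.25 V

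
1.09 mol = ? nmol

(no prefix) = 1e0, nano = 1e-9; factor is 1e9.
1.09 × 1e9 = 1090000000

1090000000 nmol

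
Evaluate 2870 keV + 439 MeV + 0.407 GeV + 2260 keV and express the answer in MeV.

In MeV:
  2870 keV = 2870 × 10^-3 MeV = 2.87
  439 MeV → 439
  0.407 GeV = 0.407 × 10^3 MeV = 407
  2260 keV = 2260 × 10^-3 MeV = 2.26
Sum: 2.87 + 439 + 407 + 2.26 = 851.13

851.13 MeV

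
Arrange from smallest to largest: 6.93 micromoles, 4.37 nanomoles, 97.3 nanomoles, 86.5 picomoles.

86.5 picomoles < 4.37 nanomoles < 97.3 nanomoles < 6.93 micromoles

6.93 micromoles = 0.00000693 moles
4.37 nanomoles = 0.00000000437 moles
97.3 nanomoles = 0.0000000973 moles
86.5 picomoles = 0.0000000000865 moles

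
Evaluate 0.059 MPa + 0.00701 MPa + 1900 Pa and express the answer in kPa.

67.91 kPa

In kPa:
  0.059 MPa = 0.059 × 10^3 kPa = 59
  0.00701 MPa = 0.00701 × 10^3 kPa = 7.01
  1900 Pa = 1900 × 10^-3 kPa = 1.9
Sum: 59 + 7.01 + 1.9 = 67.91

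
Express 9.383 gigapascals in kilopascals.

9383000 kilopascals

giga = 10⁹, kilo = 10³; factor is 10⁶.
9.383 × 10⁶ = 9383000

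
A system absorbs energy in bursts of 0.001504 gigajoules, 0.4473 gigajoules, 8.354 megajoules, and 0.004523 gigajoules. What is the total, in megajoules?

In megajoules:
  0.001504 gigajoules = 0.001504e3 megajoules = 1.504
  0.4473 gigajoules = 0.4473e3 megajoules = 447.3
  8.354 megajoules → 8.354
  0.004523 gigajoules = 0.004523e3 megajoules = 4.523
Sum: 1.504 + 447.3 + 8.354 + 4.523 = 461.681

461.681 megajoules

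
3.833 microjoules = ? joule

0.000003833 joules

micro = 10⁻⁶, (no prefix) = 10⁰; factor is 10⁻⁶.
3.833 × 10⁻⁶ = 0.000003833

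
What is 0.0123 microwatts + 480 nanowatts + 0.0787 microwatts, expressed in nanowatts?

571 nanowatts

In nanowatts:
  0.0123 microwatts = 0.0123 × 10^3 nanowatts = 12.3
  480 nanowatts → 480
  0.0787 microwatts = 0.0787 × 10^3 nanowatts = 78.7
Sum: 12.3 + 480 + 78.7 = 571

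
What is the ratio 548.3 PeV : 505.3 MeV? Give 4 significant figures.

1085000000

(548.3 × 10^15) / (505.3 × 10^6) = 1.0851 × 10^9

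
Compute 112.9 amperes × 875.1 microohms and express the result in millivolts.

98.79879 millivolts

112.9 × 875.1e-6 = 98798.79e-6 V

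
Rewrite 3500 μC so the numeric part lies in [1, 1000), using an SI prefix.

3.5 mC

= 3.5 × 10⁻³ C; 10⁻³ is milli.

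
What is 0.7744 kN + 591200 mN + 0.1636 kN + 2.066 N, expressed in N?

1531.266 N

In N:
  0.7744 kN = 0.7744 × 10³ N = 774.4
  591200 mN = 591200 × 10⁻³ N = 591.2
  0.1636 kN = 0.1636 × 10³ N = 163.6
  2.066 N → 2.066
Sum: 774.4 + 591.2 + 163.6 + 2.066 = 1531.266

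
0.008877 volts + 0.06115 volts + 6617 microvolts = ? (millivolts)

76.644 millivolts

In millivolts:
  0.008877 volts = 0.008877e3 millivolts = 8.877
  0.06115 volts = 0.06115e3 millivolts = 61.15
  6617 microvolts = 6617e-3 millivolts = 6.617
Sum: 8.877 + 61.15 + 6.617 = 76.644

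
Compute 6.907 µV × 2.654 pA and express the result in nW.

6.907 × 10^-6 × 2.654 × 10^-12 = 18.331178 × 10^-18 W

0.000000018331178 nW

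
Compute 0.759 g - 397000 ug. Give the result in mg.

362 mg

In mg:
  0.759 g = 0.759 × 10^3 mg = 759
  397000 ug = 397000 × 10^-3 mg = 397
Difference: 759 - 397 = 362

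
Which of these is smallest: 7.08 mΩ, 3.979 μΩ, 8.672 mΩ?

7.08 mΩ = 0.00708 Ω
3.979 μΩ = 0.000003979 Ω
8.672 mΩ = 0.008672 Ω

3.979 μΩ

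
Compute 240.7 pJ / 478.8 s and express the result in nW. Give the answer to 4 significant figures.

0.0005027 nW

(240.7 × 10⁻¹²) / (478.8) = 0.502715 × 10⁻¹² W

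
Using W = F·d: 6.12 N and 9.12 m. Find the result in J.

55.8144 J

6.12 × 9.12 = 55.8144 J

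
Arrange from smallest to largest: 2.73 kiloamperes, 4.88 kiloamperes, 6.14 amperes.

2.73 kiloamperes = 2730 amperes
4.88 kiloamperes = 4880 amperes
6.14 amperes = 6.14 amperes

6.14 amperes < 2.73 kiloamperes < 4.88 kiloamperes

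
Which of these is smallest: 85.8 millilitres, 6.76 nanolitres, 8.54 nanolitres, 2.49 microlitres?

85.8 millilitres = 0.0858 litres
6.76 nanolitres = 0.00000000676 litres
8.54 nanolitres = 0.00000000854 litres
2.49 microlitres = 0.00000249 litres

6.76 nanolitres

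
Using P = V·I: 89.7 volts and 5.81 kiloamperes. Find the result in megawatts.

89.7 × 5.81 × 10^3 = 521.157 × 10^3 W

0.521157 megawatts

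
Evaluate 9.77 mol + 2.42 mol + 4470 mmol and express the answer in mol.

16.66 mol

In mol:
  9.77 mol → 9.77
  2.42 mol → 2.42
  4470 mmol = 4470 × 10^-3 mol = 4.47
Sum: 9.77 + 2.42 + 4.47 = 16.66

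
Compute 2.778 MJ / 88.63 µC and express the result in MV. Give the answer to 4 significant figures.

(2.778 × 10⁶) / (88.63 × 10⁻⁶) = 0.0313438 × 10¹² V

31340 MV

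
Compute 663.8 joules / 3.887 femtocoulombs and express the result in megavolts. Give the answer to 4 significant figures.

(663.8) / (3.887e-15) = 170.774e15 V

170800000000 megavolts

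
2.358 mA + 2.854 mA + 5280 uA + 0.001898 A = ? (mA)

12.39 mA

In mA:
  2.358 mA → 2.358
  2.854 mA → 2.854
  5280 uA = 5280 × 10⁻³ mA = 5.28
  0.001898 A = 0.001898 × 10³ mA = 1.898
Sum: 2.358 + 2.854 + 5.28 + 1.898 = 12.39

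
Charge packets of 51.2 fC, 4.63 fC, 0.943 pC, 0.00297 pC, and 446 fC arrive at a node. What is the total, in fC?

1447.8 fC

In fC:
  51.2 fC → 51.2
  4.63 fC → 4.63
  0.943 pC = 0.943 × 10³ fC = 943
  0.00297 pC = 0.00297 × 10³ fC = 2.97
  446 fC → 446
Sum: 51.2 + 4.63 + 943 + 2.97 + 446 = 1447.8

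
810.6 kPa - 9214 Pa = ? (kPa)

In kPa:
  810.6 kPa → 810.6
  9214 Pa = 9214 × 10^-3 kPa = 9.214
Difference: 810.6 - 9.214 = 801.386

801.386 kPa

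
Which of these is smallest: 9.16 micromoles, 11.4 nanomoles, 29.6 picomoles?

9.16 micromoles = 0.00000916 moles
11.4 nanomoles = 0.0000000114 moles
29.6 picomoles = 0.0000000000296 moles

29.6 picomoles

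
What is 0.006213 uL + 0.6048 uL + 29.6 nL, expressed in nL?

640.613 nL

In nL:
  0.006213 uL = 0.006213 × 10^3 nL = 6.213
  0.6048 uL = 0.6048 × 10^3 nL = 604.8
  29.6 nL → 29.6
Sum: 6.213 + 604.8 + 29.6 = 640.613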